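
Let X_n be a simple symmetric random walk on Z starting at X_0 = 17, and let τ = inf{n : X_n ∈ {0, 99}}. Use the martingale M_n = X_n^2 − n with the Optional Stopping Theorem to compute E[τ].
E[τ] = 1394

M_n = X_n^2 − n is a martingale (since E[X_{n+1}^2 | F_n] = X_n^2 + 1). By OST (τ has finite mean in a bounded region), E[M_τ] = E[M_0] = X_0^2 − 0 = 17^2 = 289. Also E[M_τ] = E[X_τ^2] − E[τ]. The walk exits at 0 or 99, with P(hit 99 first) = 17/99, so E[X_τ^2] = 99^2 · 17/99 + 0 = 1683. Thus E[τ] = E[X_τ^2] − E[M_τ] = 1683 − 289 = 1394 = 17(99 − 17) = 1394.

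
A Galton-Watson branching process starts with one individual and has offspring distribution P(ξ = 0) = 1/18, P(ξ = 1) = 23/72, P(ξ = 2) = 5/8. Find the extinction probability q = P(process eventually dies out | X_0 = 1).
q = 4/45

The pgf is f(s) = 1/18 + 23/72·s + 5/8·s². The extinction probability q is the smallest fixed point of f in [0, 1]. Setting s = f(s):
  5/8·s² + (23/72 − 1)·s + 1/18 = 0
  5/8·s² − (1/18 + 5/8)·s + 1/18 = 0
which factors as (s − 1)·(5/8·s − 1/18) = 0, giving roots s = 1 and s = (1/18)/(5/8) = 4/45.
Mean offspring μ = 23/72 + 2·5/8 = 113/72 > 1 (supercritical), so q < 1. The extinction probability is the smaller root: q = (1/18)/(5/8) = 4/45.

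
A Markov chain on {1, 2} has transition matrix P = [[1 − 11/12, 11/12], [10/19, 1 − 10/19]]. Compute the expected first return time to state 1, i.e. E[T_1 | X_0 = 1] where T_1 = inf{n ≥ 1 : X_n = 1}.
E[T_1 | X_0 = 1] = 1/π_1 = 329/120

For an irreducible recurrent Markov chain with stationary distribution π, E[T_i | X_0 = i] = 1/π_i (Kac's formula). Here π_1 = (10/19)/(11/12 + 10/19) = (10/19)/(329/228) = 120/329, so E[T_1 | X_0 = 1] = 1/π_1 = (11/12 + 10/19)/(10/19) = (329/228)/(10/19) = 329/120.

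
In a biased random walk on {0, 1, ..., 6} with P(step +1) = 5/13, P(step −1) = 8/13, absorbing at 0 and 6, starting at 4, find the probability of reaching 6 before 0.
P(hit 6 before 0) = (1 − (8/5)^4) / (1 − (8/5)^6) = 2225/6321

Let u_k denote P(reach 6 before 0 | start at k). Boundary: u_0 = 0, u_6 = 1. Recurrence: u_k = 5/13·u_{k+1} + 8/13·u_{k-1} for 1 ≤ k ≤ 5. Try u_k = A + B·r^k with r = q/p = (8/13)/(5/13) = 8/5. Substitution satisfies the recurrence; boundary conditions give:
  u_k = (1 − r^k) / (1 − r^N) = (1 − (8/5)^4) / (1 − (8/5)^6) = 2225/6321.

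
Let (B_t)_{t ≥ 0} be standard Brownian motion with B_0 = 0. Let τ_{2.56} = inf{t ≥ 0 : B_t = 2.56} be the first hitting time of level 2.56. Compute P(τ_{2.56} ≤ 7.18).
P(τ_{2.56} ≤ 7.18) = 2(1 − Φ(2.56/√7.18)) = 2(1 − Φ(0.9554)) ≈ 0.3394

By the reflection principle for standard BM, P(τ_b ≤ t) = 2 · P(B_t ≥ b). Since B_t ~ N(0, t), P(B_t ≥ 2.56) = 1 − Φ(2.56/√t) = 1 − Φ(2.56/√7.18) = 1 − Φ(0.9554) ≈ 0.16969. Doubling: P(τ_{2.56} ≤ 7.18) ≈ 2 · 0.16969 = 0.33938 ≈ 0.3394.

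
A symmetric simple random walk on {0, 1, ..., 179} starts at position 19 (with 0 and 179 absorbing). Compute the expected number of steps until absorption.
E[τ | X_0 = 19] = 3040

Let v_k = E[τ | X_0 = k]. Boundary: v_0 = v_179 = 0. Recurrence: v_k = 1 + (v_{k-1} + v_{k+1})/2 for 1 ≤ k ≤ 178. The particular solution to v_k − (v_{k-1} + v_{k+1})/2 = 1 is v_k = −k^2. Adding homogeneous solution A + B k and matching boundaries gives v_k = k (179 − k). Substituting k = 19: v_19 = 19 · 160 = 3040.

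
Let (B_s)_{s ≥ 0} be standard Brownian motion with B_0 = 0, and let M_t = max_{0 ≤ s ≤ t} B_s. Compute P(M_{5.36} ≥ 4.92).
P(M_{5.36} ≥ 4.92) = 2·P(B_{5.36} ≥ 4.92) = 2(1 − Φ(4.92/√5.36)) ≈ 0.0336

By the reflection principle for Brownian motion, P(M_t ≥ a) = 2 · P(B_t ≥ a) for a ≥ 0. Since B_t ~ N(0, t), P(B_t ≥ 4.92) = 1 − Φ(4.92/√t) = 1 − Φ(4.92/√5.36) = 1 − Φ(2.1251). So
  P(M_{5.36} ≥ 4.92) = 2(1 − Φ(2.1251)) ≈ 0.0336.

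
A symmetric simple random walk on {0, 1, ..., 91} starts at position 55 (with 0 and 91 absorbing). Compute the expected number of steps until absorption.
E[τ | X_0 = 55] = 1980

Let v_k = E[τ | X_0 = k]. Boundary: v_0 = v_91 = 0. Recurrence: v_k = 1 + (v_{k-1} + v_{k+1})/2 for 1 ≤ k ≤ 90. The particular solution to v_k − (v_{k-1} + v_{k+1})/2 = 1 is v_k = −k^2. Adding homogeneous solution A + B k and matching boundaries gives v_k = k (91 − k). Substituting k = 55: v_55 = 55 · 36 = 1980.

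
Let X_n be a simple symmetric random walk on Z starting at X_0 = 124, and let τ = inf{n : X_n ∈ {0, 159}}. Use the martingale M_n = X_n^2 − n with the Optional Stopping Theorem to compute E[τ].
E[τ] = 4340

M_n = X_n^2 − n is a martingale (since E[X_{n+1}^2 | F_n] = X_n^2 + 1). By OST (τ has finite mean in a bounded region), E[M_τ] = E[M_0] = X_0^2 − 0 = 124^2 = 15376. Also E[M_τ] = E[X_τ^2] − E[τ]. The walk exits at 0 or 159, with P(hit 159 first) = 124/159, so E[X_τ^2] = 159^2 · 124/159 + 0 = 19716. Thus E[τ] = E[X_τ^2] − E[M_τ] = 19716 − 15376 = 4340 = 124(159 − 124) = 4340.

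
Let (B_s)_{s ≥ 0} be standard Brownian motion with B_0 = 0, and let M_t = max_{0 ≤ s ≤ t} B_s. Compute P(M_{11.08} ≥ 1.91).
P(M_{11.08} ≥ 1.91) = 2·P(B_{11.08} ≥ 1.91) = 2(1 − Φ(1.91/√11.08)) ≈ 0.5661

By the reflection principle for Brownian motion, P(M_t ≥ a) = 2 · P(B_t ≥ a) for a ≥ 0. Since B_t ~ N(0, t), P(B_t ≥ 1.91) = 1 − Φ(1.91/√t) = 1 − Φ(1.91/√11.08) = 1 − Φ(0.5738). So
  P(M_{11.08} ≥ 1.91) = 2(1 − Φ(0.5738)) ≈ 0.5661.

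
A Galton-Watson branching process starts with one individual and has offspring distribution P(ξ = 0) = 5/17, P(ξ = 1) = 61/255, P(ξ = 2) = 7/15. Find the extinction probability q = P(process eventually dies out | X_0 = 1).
q = 75/119

The pgf is f(s) = 5/17 + 61/255·s + 7/15·s². The extinction probability q is the smallest fixed point of f in [0, 1]. Setting s = f(s):
  7/15·s² + (61/255 − 1)·s + 5/17 = 0
  7/15·s² − (5/17 + 7/15)·s + 5/17 = 0
which factors as (s − 1)·(7/15·s − 5/17) = 0, giving roots s = 1 and s = (5/17)/(7/15) = 75/119.
Mean offspring μ = 61/255 + 2·7/15 = 299/255 > 1 (supercritical), so q < 1. The extinction probability is the smaller root: q = (5/17)/(7/15) = 75/119.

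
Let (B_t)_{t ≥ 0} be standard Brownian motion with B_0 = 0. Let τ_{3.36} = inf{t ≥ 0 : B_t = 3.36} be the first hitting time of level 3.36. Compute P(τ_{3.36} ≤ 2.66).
P(τ_{3.36} ≤ 2.66) = 2(1 − Φ(3.36/√2.66)) = 2(1 − Φ(2.0601)) ≈ 0.0394

By the reflection principle for standard BM, P(τ_b ≤ t) = 2 · P(B_t ≥ b). Since B_t ~ N(0, t), P(B_t ≥ 3.36) = 1 − Φ(3.36/√t) = 1 − Φ(3.36/√2.66) = 1 − Φ(2.0601) ≈ 0.01969. Doubling: P(τ_{3.36} ≤ 2.66) ≈ 2 · 0.01969 = 0.03938 ≈ 0.0394.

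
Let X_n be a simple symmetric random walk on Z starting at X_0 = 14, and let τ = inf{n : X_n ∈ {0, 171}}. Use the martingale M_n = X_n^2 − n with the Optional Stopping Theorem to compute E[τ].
E[τ] = 2198

M_n = X_n^2 − n is a martingale (since E[X_{n+1}^2 | F_n] = X_n^2 + 1). By OST (τ has finite mean in a bounded region), E[M_τ] = E[M_0] = X_0^2 − 0 = 14^2 = 196. Also E[M_τ] = E[X_τ^2] − E[τ]. The walk exits at 0 or 171, with P(hit 171 first) = 14/171, so E[X_τ^2] = 171^2 · 14/171 + 0 = 2394. Thus E[τ] = E[X_τ^2] − E[M_τ] = 2394 − 196 = 2198 = 14(171 − 14) = 2198.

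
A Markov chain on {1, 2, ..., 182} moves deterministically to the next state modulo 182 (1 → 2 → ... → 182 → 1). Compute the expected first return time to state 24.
E[T_24 | X_0 = 24] = 182

The chain cycles deterministically, so starting at state 24 it returns in exactly 182 steps. Equivalently, the stationary distribution is uniform π_j = 1/182 for every state j, so by Kac's formula E[T_24] = 1/π_24 = 182.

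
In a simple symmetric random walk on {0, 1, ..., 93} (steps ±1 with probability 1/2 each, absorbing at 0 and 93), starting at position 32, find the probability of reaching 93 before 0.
P(hit 93 before 0) = 32/93

Let u_k = P(hit 93 before 0 | start at k). Then u_0 = 0, u_93 = 1, and u_k = u_{k-1}/2 + u_{k+1}/2 for 1 ≤ k ≤ 92. This harmonic recurrence is solved by u_k = k/93, giving u_32 = 32/93.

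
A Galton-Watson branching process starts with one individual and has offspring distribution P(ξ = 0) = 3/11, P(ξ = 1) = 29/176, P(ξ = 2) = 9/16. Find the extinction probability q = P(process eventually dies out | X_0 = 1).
q = 16/33

The pgf is f(s) = 3/11 + 29/176·s + 9/16·s². The extinction probability q is the smallest fixed point of f in [0, 1]. Setting s = f(s):
  9/16·s² + (29/176 − 1)·s + 3/11 = 0
  9/16·s² − (3/11 + 9/16)·s + 3/11 = 0
which factors as (s − 1)·(9/16·s − 3/11) = 0, giving roots s = 1 and s = (3/11)/(9/16) = 16/33.
Mean offspring μ = 29/176 + 2·9/16 = 227/176 > 1 (supercritical), so q < 1. The extinction probability is the smaller root: q = (3/11)/(9/16) = 16/33.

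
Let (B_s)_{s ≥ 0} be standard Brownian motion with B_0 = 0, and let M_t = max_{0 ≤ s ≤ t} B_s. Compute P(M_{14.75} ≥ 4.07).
P(M_{14.75} ≥ 4.07) = 2·P(B_{14.75} ≥ 4.07) = 2(1 − Φ(4.07/√14.75)) ≈ 0.2893

By the reflection principle for Brownian motion, P(M_t ≥ a) = 2 · P(B_t ≥ a) for a ≥ 0. Since B_t ~ N(0, t), P(B_t ≥ 4.07) = 1 − Φ(4.07/√t) = 1 − Φ(4.07/√14.75) = 1 − Φ(1.0597). So
  P(M_{14.75} ≥ 4.07) = 2(1 − Φ(1.0597)) ≈ 0.2893.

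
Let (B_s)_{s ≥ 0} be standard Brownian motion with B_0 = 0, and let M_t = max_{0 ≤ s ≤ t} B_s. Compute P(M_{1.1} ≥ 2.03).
P(M_{1.1} ≥ 2.03) = 2·P(B_{1.1} ≥ 2.03) = 2(1 − Φ(2.03/√1.1)) ≈ 0.0529

By the reflection principle for Brownian motion, P(M_t ≥ a) = 2 · P(B_t ≥ a) for a ≥ 0. Since B_t ~ N(0, t), P(B_t ≥ 2.03) = 1 − Φ(2.03/√t) = 1 − Φ(2.03/√1.1) = 1 − Φ(1.9355). So
  P(M_{1.1} ≥ 2.03) = 2(1 − Φ(1.9355)) ≈ 0.0529.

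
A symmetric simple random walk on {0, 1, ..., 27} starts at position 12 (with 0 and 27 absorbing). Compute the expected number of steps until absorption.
E[τ | X_0 = 12] = 180

Let v_k = E[τ | X_0 = k]. Boundary: v_0 = v_27 = 0. Recurrence: v_k = 1 + (v_{k-1} + v_{k+1})/2 for 1 ≤ k ≤ 26. The particular solution to v_k − (v_{k-1} + v_{k+1})/2 = 1 is v_k = −k^2. Adding homogeneous solution A + B k and matching boundaries gives v_k = k (27 − k). Substituting k = 12: v_12 = 12 · 15 = 180.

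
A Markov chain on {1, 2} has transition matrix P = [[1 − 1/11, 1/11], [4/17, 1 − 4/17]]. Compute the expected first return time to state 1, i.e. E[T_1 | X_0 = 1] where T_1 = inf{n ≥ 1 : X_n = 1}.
E[T_1 | X_0 = 1] = 1/π_1 = 61/44

For an irreducible recurrent Markov chain with stationary distribution π, E[T_i | X_0 = i] = 1/π_i (Kac's formula). Here π_1 = (4/17)/(1/11 + 4/17) = (4/17)/(61/187) = 44/61, so E[T_1 | X_0 = 1] = 1/π_1 = (1/11 + 4/17)/(4/17) = (61/187)/(4/17) = 61/44.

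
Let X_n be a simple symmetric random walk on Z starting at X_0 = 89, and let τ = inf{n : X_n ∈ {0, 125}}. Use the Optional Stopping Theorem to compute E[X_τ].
E[X_τ] = 89

X_n is a martingale and τ is a bounded-mean stopping time (indeed τ is finite a.s. with bounded expectation since the walk is in a bounded region). By the OST, E[X_τ] = E[X_0] = 89. Equivalently: E[X_τ] = 125 · P(hit 125 first) + 0 · P(hit 0 first) = 125 · (89/125) = 89.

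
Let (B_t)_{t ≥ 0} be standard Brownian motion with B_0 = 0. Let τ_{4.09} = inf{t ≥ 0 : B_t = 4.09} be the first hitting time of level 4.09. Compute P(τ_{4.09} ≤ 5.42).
P(τ_{4.09} ≤ 5.42) = 2(1 − Φ(4.09/√5.42)) = 2(1 − Φ(1.7568)) ≈ 0.0790

By the reflection principle for standard BM, P(τ_b ≤ t) = 2 · P(B_t ≥ b). Since B_t ~ N(0, t), P(B_t ≥ 4.09) = 1 − Φ(4.09/√t) = 1 − Φ(4.09/√5.42) = 1 − Φ(1.7568) ≈ 0.03948. Doubling: P(τ_{4.09} ≤ 5.42) ≈ 2 · 0.03948 = 0.07896 ≈ 0.0790.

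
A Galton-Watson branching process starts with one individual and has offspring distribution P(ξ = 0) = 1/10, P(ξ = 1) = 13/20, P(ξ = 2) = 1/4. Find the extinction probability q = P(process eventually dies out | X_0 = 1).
q = 2/5

The pgf is f(s) = 1/10 + 13/20·s + 1/4·s². The extinction probability q is the smallest fixed point of f in [0, 1]. Setting s = f(s):
  1/4·s² + (13/20 − 1)·s + 1/10 = 0
  1/4·s² − (1/10 + 1/4)·s + 1/10 = 0
which factors as (s − 1)·(1/4·s − 1/10) = 0, giving roots s = 1 and s = (1/10)/(1/4) = 2/5.
Mean offspring μ = 13/20 + 2·1/4 = 23/20 > 1 (supercritical), so q < 1. The extinction probability is the smaller root: q = (1/10)/(1/4) = 2/5.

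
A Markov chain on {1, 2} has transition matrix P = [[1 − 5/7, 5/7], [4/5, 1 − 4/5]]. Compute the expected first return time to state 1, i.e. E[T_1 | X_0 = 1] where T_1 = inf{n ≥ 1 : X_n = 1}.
E[T_1 | X_0 = 1] = 1/π_1 = 53/28

For an irreducible recurrent Markov chain with stationary distribution π, E[T_i | X_0 = i] = 1/π_i (Kac's formula). Here π_1 = (4/5)/(5/7 + 4/5) = (4/5)/(53/35) = 28/53, so E[T_1 | X_0 = 1] = 1/π_1 = (5/7 + 4/5)/(4/5) = (53/35)/(4/5) = 53/28.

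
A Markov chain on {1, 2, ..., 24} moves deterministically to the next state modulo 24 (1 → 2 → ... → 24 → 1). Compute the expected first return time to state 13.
E[T_13 | X_0 = 13] = 24

The chain cycles deterministically, so starting at state 13 it returns in exactly 24 steps. Equivalently, the stationary distribution is uniform π_j = 1/24 for every state j, so by Kac's formula E[T_13] = 1/π_13 = 24.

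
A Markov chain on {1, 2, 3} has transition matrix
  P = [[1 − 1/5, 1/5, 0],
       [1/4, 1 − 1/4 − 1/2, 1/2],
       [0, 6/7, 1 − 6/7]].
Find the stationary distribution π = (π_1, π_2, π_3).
π = (15/34, 6/17, 7/34)

This is a birth-death chain on three states, which satisfies detailed balance: π_1 · P_{12} = π_2 · P_{21} and π_2 · P_{23} = π_3 · P_{32}.
From π_1 · 1/5 = π_2 · 1/4: π_2/π_1 = (1/5)/(1/4) = 4/5.
From π_2 · 1/2 = π_3 · 6/7: π_3/π_2 = (1/2)/(6/7) = 7/12.
Take π_1 proportional to 1; then unnormalized π = (1, 4/5, 7/15). Normalize by dividing by the sum 34/15:
  π = (15/34, 6/17, 7/34).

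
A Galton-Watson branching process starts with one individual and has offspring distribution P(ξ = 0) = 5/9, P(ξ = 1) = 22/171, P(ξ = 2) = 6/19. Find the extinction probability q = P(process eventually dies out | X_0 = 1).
q = 1

Mean offspring μ = 0·5/9 + 1·22/171 + 2·6/19 = 130/171 ≤ 1. For μ ≤ 1 with offspring not concentrated at 1, the Galton-Watson process goes extinct almost surely, so q = 1.
(Algebraic check: The pgf is f(s) = 5/9 + 22/171·s + 6/19·s². The extinction probability q is the smallest fixed point of f in [0, 1]. Setting s = f(s):
  6/19·s² + (22/171 − 1)·s + 5/9 = 0
  6/19·s² − (5/9 + 6/19)·s + 5/9 = 0
which factors as (s − 1)·(6/19·s − 5/9) = 0, giving roots s = 1 and s = (5/9)/(6/19) = 95/54. Since 95/54 ≥ 1, the smallest root in [0, 1] is s = 1.)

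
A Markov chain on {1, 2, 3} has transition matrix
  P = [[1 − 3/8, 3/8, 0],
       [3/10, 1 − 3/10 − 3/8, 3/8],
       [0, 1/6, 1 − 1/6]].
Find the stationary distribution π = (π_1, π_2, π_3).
π = (16/81, 20/81, 5/9)

This is a birth-death chain on three states, which satisfies detailed balance: π_1 · P_{12} = π_2 · P_{21} and π_2 · P_{23} = π_3 · P_{32}.
From π_1 · 3/8 = π_2 · 3/10: π_2/π_1 = (3/8)/(3/10) = 5/4.
From π_2 · 3/8 = π_3 · 1/6: π_3/π_2 = (3/8)/(1/6) = 9/4.
Take π_1 proportional to 1; then unnormalized π = (1, 5/4, 45/16). Normalize by dividing by the sum 81/16:
  π = (16/81, 20/81, 5/9).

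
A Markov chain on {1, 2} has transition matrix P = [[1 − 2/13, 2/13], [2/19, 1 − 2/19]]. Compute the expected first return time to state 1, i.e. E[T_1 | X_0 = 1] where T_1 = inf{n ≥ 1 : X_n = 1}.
E[T_1 | X_0 = 1] = 1/π_1 = 32/13

For an irreducible recurrent Markov chain with stationary distribution π, E[T_i | X_0 = i] = 1/π_i (Kac's formula). Here π_1 = (2/19)/(2/13 + 2/19) = (2/19)/(64/247) = 13/32, so E[T_1 | X_0 = 1] = 1/π_1 = (2/13 + 2/19)/(2/19) = (64/247)/(2/19) = 32/13.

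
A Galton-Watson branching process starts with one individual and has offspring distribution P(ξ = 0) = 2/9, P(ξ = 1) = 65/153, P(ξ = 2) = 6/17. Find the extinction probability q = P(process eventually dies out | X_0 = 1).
q = 17/27

The pgf is f(s) = 2/9 + 65/153·s + 6/17·s². The extinction probability q is the smallest fixed point of f in [0, 1]. Setting s = f(s):
  6/17·s² + (65/153 − 1)·s + 2/9 = 0
  6/17·s² − (2/9 + 6/17)·s + 2/9 = 0
which factors as (s − 1)·(6/17·s − 2/9) = 0, giving roots s = 1 and s = (2/9)/(6/17) = 17/27.
Mean offspring μ = 65/153 + 2·6/17 = 173/153 > 1 (supercritical), so q < 1. The extinction probability is the smaller root: q = (2/9)/(6/17) = 17/27.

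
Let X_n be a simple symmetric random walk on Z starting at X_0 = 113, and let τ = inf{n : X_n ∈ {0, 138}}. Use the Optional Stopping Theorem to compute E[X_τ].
E[X_τ] = 113

X_n is a martingale and τ is a bounded-mean stopping time (indeed τ is finite a.s. with bounded expectation since the walk is in a bounded region). By the OST, E[X_τ] = E[X_0] = 113. Equivalently: E[X_τ] = 138 · P(hit 138 first) + 0 · P(hit 0 first) = 138 · (113/138) = 113.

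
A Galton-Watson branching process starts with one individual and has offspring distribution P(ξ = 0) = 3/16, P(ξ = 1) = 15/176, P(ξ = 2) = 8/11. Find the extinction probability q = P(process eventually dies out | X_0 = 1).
q = 33/128

The pgf is f(s) = 3/16 + 15/176·s + 8/11·s². The extinction probability q is the smallest fixed point of f in [0, 1]. Setting s = f(s):
  8/11·s² + (15/176 − 1)·s + 3/16 = 0
  8/11·s² − (3/16 + 8/11)·s + 3/16 = 0
which factors as (s − 1)·(8/11·s − 3/16) = 0, giving roots s = 1 and s = (3/16)/(8/11) = 33/128.
Mean offspring μ = 15/176 + 2·8/11 = 271/176 > 1 (supercritical), so q < 1. The extinction probability is the smaller root: q = (3/16)/(8/11) = 33/128.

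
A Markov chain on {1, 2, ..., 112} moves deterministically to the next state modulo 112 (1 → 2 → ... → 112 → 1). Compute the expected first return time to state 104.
E[T_104 | X_0 = 104] = 112

The chain cycles deterministically, so starting at state 104 it returns in exactly 112 steps. Equivalently, the stationary distribution is uniform π_j = 1/112 for every state j, so by Kac's formula E[T_104] = 1/π_104 = 112.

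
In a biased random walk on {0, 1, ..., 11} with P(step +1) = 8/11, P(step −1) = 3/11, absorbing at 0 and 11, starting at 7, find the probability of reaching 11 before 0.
P(hit 11 before 0) = (1 − (3/8)^7) / (1 − (3/8)^11) = 1716195328/1717951489

Let u_k denote P(reach 11 before 0 | start at k). Boundary: u_0 = 0, u_11 = 1. Recurrence: u_k = 8/11·u_{k+1} + 3/11·u_{k-1} for 1 ≤ k ≤ 10. Try u_k = A + B·r^k with r = q/p = (3/11)/(8/11) = 3/8. Substitution satisfies the recurrence; boundary conditions give:
  u_k = (1 − r^k) / (1 − r^N) = (1 − (3/8)^7) / (1 − (3/8)^11) = 1716195328/1717951489.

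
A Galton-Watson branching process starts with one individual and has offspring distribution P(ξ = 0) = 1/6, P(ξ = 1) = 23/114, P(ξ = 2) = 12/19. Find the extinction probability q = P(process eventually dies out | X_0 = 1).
q = 19/72

The pgf is f(s) = 1/6 + 23/114·s + 12/19·s². The extinction probability q is the smallest fixed point of f in [0, 1]. Setting s = f(s):
  12/19·s² + (23/114 − 1)·s + 1/6 = 0
  12/19·s² − (1/6 + 12/19)·s + 1/6 = 0
which factors as (s − 1)·(12/19·s − 1/6) = 0, giving roots s = 1 and s = (1/6)/(12/19) = 19/72.
Mean offspring μ = 23/114 + 2·12/19 = 167/114 > 1 (supercritical), so q < 1. The extinction probability is the smaller root: q = (1/6)/(12/19) = 19/72.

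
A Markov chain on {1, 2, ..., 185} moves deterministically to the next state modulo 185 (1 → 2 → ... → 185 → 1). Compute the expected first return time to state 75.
E[T_75 | X_0 = 75] = 185

The chain cycles deterministically, so starting at state 75 it returns in exactly 185 steps. Equivalently, the stationary distribution is uniform π_j = 1/185 for every state j, so by Kac's formula E[T_75] = 1/π_75 = 185.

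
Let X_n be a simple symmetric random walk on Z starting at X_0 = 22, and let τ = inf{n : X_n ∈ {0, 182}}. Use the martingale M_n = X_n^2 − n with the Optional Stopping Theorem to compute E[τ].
E[τ] = 3520

M_n = X_n^2 − n is a martingale (since E[X_{n+1}^2 | F_n] = X_n^2 + 1). By OST (τ has finite mean in a bounded region), E[M_τ] = E[M_0] = X_0^2 − 0 = 22^2 = 484. Also E[M_τ] = E[X_τ^2] − E[τ]. The walk exits at 0 or 182, with P(hit 182 first) = 22/182, so E[X_τ^2] = 182^2 · 22/182 + 0 = 4004. Thus E[τ] = E[X_τ^2] − E[M_τ] = 4004 − 484 = 3520 = 22(182 − 22) = 3520.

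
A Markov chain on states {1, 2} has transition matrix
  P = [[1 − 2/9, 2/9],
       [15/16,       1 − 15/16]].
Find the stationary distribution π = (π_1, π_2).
π_1 = 135/167, π_2 = 32/167

Solve πP = π with π_1 + π_2 = 1. From πP = π: π_1 · (1 − 2/9) + π_2 · 15/16 = π_1 ⇒ π_2 · 15/16 = π_1 · 2/9 ⇒ π_2/π_1 = (2/9)/(15/16) = 32/135. Together with π_1 + π_2 = 1:
  π_1 = (15/16)/(2/9 + 15/16) = (15/16)/(167/144) = 135/167,
  π_2 = (2/9)/(2/9 + 15/16) = (2/9)/(167/144) = 32/167.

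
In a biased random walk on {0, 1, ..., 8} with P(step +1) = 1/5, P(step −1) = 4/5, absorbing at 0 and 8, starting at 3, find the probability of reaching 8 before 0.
P(hit 8 before 0) = (1 − (4)^3) / (1 − (4)^8) = 21/21845

Let u_k denote P(reach 8 before 0 | start at k). Boundary: u_0 = 0, u_8 = 1. Recurrence: u_k = 1/5·u_{k+1} + 4/5·u_{k-1} for 1 ≤ k ≤ 7. Try u_k = A + B·r^k with r = q/p = (4/5)/(1/5) = 4. Substitution satisfies the recurrence; boundary conditions give:
  u_k = (1 − r^k) / (1 − r^N) = (1 − (4)^3) / (1 − (4)^8) = 21/21845.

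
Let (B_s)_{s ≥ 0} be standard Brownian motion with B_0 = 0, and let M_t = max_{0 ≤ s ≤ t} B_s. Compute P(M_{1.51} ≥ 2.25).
P(M_{1.51} ≥ 2.25) = 2·P(B_{1.51} ≥ 2.25) = 2(1 − Φ(2.25/√1.51)) ≈ 0.0671

By the reflection principle for Brownian motion, P(M_t ≥ a) = 2 · P(B_t ≥ a) for a ≥ 0. Since B_t ~ N(0, t), P(B_t ≥ 2.25) = 1 − Φ(2.25/√t) = 1 − Φ(2.25/√1.51) = 1 − Φ(1.8310). So
  P(M_{1.51} ≥ 2.25) = 2(1 − Φ(1.8310)) ≈ 0.0671.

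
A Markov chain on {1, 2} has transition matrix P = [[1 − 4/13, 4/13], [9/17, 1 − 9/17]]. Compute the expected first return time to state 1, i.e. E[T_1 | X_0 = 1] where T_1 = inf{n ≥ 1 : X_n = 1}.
E[T_1 | X_0 = 1] = 1/π_1 = 185/117

For an irreducible recurrent Markov chain with stationary distribution π, E[T_i | X_0 = i] = 1/π_i (Kac's formula). Here π_1 = (9/17)/(4/13 + 9/17) = (9/17)/(185/221) = 117/185, so E[T_1 | X_0 = 1] = 1/π_1 = (4/13 + 9/17)/(9/17) = (185/221)/(9/17) = 185/117.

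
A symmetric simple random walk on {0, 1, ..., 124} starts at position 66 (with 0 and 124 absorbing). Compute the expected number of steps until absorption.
E[τ | X_0 = 66] = 3828

Let v_k = E[τ | X_0 = k]. Boundary: v_0 = v_124 = 0. Recurrence: v_k = 1 + (v_{k-1} + v_{k+1})/2 for 1 ≤ k ≤ 123. The particular solution to v_k − (v_{k-1} + v_{k+1})/2 = 1 is v_k = −k^2. Adding homogeneous solution A + B k and matching boundaries gives v_k = k (124 − k). Substituting k = 66: v_66 = 66 · 58 = 3828.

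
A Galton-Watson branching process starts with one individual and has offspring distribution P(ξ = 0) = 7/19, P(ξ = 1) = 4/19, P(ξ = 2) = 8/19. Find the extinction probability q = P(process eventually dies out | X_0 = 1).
q = 7/8

The pgf is f(s) = 7/19 + 4/19·s + 8/19·s². The extinction probability q is the smallest fixed point of f in [0, 1]. Setting s = f(s):
  8/19·s² + (4/19 − 1)·s + 7/19 = 0
  8/19·s² − (7/19 + 8/19)·s + 7/19 = 0
which factors as (s − 1)·(8/19·s − 7/19) = 0, giving roots s = 1 and s = (7/19)/(8/19) = 7/8.
Mean offspring μ = 4/19 + 2·8/19 = 20/19 > 1 (supercritical), so q < 1. The extinction probability is the smaller root: q = (7/19)/(8/19) = 7/8.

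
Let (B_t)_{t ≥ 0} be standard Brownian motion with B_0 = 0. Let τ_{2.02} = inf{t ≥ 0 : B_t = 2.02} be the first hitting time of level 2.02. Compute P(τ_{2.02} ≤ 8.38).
P(τ_{2.02} ≤ 8.38) = 2(1 − Φ(2.02/√8.38)) = 2(1 − Φ(0.6978)) ≈ 0.4853

By the reflection principle for standard BM, P(τ_b ≤ t) = 2 · P(B_t ≥ b). Since B_t ~ N(0, t), P(B_t ≥ 2.02) = 1 − Φ(2.02/√t) = 1 − Φ(2.02/√8.38) = 1 − Φ(0.6978) ≈ 0.24265. Doubling: P(τ_{2.02} ≤ 8.38) ≈ 2 · 0.24265 = 0.48530 ≈ 0.4853.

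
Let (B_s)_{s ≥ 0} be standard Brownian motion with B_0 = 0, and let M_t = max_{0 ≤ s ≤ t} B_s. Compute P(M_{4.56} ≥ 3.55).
P(M_{4.56} ≥ 3.55) = 2·P(B_{4.56} ≥ 3.55) = 2(1 − Φ(3.55/√4.56)) ≈ 0.0964

By the reflection principle for Brownian motion, P(M_t ≥ a) = 2 · P(B_t ≥ a) for a ≥ 0. Since B_t ~ N(0, t), P(B_t ≥ 3.55) = 1 − Φ(3.55/√t) = 1 − Φ(3.55/√4.56) = 1 − Φ(1.6624). So
  P(M_{4.56} ≥ 3.55) = 2(1 − Φ(1.6624)) ≈ 0.0964.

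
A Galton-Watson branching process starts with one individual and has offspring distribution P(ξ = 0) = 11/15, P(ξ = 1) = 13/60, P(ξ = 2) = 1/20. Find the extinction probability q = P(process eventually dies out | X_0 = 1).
q = 1

Mean offspring μ = 0·11/15 + 1·13/60 + 2·1/20 = 19/60 ≤ 1. For μ ≤ 1 with offspring not concentrated at 1, the Galton-Watson process goes extinct almost surely, so q = 1.
(Algebraic check: The pgf is f(s) = 11/15 + 13/60·s + 1/20·s². The extinction probability q is the smallest fixed point of f in [0, 1]. Setting s = f(s):
  1/20·s² + (13/60 − 1)·s + 11/15 = 0
  1/20·s² − (11/15 + 1/20)·s + 11/15 = 0
which factors as (s − 1)·(1/20·s − 11/15) = 0, giving roots s = 1 and s = (11/15)/(1/20) = 44/3. Since 44/3 ≥ 1, the smallest root in [0, 1] is s = 1.)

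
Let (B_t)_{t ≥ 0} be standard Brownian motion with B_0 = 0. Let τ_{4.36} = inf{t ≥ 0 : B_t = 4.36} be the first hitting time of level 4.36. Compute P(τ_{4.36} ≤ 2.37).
P(τ_{4.36} ≤ 2.37) = 2(1 − Φ(4.36/√2.37)) = 2(1 − Φ(2.8321)) ≈ 0.0046

By the reflection principle for standard BM, P(τ_b ≤ t) = 2 · P(B_t ≥ b). Since B_t ~ N(0, t), P(B_t ≥ 4.36) = 1 − Φ(4.36/√t) = 1 − Φ(4.36/√2.37) = 1 − Φ(2.8321) ≈ 0.00231. Doubling: P(τ_{4.36} ≤ 2.37) ≈ 2 · 0.00231 = 0.00462 ≈ 0.0046.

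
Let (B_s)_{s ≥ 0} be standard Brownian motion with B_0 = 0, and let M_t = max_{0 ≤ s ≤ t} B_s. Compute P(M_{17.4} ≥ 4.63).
P(M_{17.4} ≥ 4.63) = 2·P(B_{17.4} ≥ 4.63) = 2(1 − Φ(4.63/√17.4)) ≈ 0.2670

By the reflection principle for Brownian motion, P(M_t ≥ a) = 2 · P(B_t ≥ a) for a ≥ 0. Since B_t ~ N(0, t), P(B_t ≥ 4.63) = 1 − Φ(4.63/√t) = 1 − Φ(4.63/√17.4) = 1 − Φ(1.1100). So
  P(M_{17.4} ≥ 4.63) = 2(1 − Φ(1.1100)) ≈ 0.2670.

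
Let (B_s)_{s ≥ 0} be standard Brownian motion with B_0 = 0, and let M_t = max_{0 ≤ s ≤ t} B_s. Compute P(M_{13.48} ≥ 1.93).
P(M_{13.48} ≥ 1.93) = 2·P(B_{13.48} ≥ 1.93) = 2(1 − Φ(1.93/√13.48)) ≈ 0.5991

By the reflection principle for Brownian motion, P(M_t ≥ a) = 2 · P(B_t ≥ a) for a ≥ 0. Since B_t ~ N(0, t), P(B_t ≥ 1.93) = 1 − Φ(1.93/√t) = 1 − Φ(1.93/√13.48) = 1 − Φ(0.5257). So
  P(M_{13.48} ≥ 1.93) = 2(1 − Φ(0.5257)) ≈ 0.5991.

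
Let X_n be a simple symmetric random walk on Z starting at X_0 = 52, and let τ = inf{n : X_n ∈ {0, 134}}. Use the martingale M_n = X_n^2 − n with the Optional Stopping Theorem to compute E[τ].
E[τ] = 4264

M_n = X_n^2 − n is a martingale (since E[X_{n+1}^2 | F_n] = X_n^2 + 1). By OST (τ has finite mean in a bounded region), E[M_τ] = E[M_0] = X_0^2 − 0 = 52^2 = 2704. Also E[M_τ] = E[X_τ^2] − E[τ]. The walk exits at 0 or 134, with P(hit 134 first) = 52/134, so E[X_τ^2] = 134^2 · 52/134 + 0 = 6968. Thus E[τ] = E[X_τ^2] − E[M_τ] = 6968 − 2704 = 4264 = 52(134 − 52) = 4264.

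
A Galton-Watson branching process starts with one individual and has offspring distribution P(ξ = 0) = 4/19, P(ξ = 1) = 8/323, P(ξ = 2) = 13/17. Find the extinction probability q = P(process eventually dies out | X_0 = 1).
q = 68/247

The pgf is f(s) = 4/19 + 8/323·s + 13/17·s². The extinction probability q is the smallest fixed point of f in [0, 1]. Setting s = f(s):
  13/17·s² + (8/323 − 1)·s + 4/19 = 0
  13/17·s² − (4/19 + 13/17)·s + 4/19 = 0
which factors as (s − 1)·(13/17·s − 4/19) = 0, giving roots s = 1 and s = (4/19)/(13/17) = 68/247.
Mean offspring μ = 8/323 + 2·13/17 = 502/323 > 1 (supercritical), so q < 1. The extinction probability is the smaller root: q = (4/19)/(13/17) = 68/247.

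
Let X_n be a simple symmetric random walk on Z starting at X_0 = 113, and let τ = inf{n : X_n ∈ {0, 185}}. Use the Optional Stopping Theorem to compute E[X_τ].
E[X_τ] = 113

X_n is a martingale and τ is a bounded-mean stopping time (indeed τ is finite a.s. with bounded expectation since the walk is in a bounded region). By the OST, E[X_τ] = E[X_0] = 113. Equivalently: E[X_τ] = 185 · P(hit 185 first) + 0 · P(hit 0 first) = 185 · (113/185) = 113.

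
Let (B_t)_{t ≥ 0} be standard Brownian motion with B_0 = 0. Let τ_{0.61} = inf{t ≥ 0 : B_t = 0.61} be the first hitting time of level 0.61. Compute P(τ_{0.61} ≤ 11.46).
P(τ_{0.61} ≤ 11.46) = 2(1 − Φ(0.61/√11.46)) = 2(1 − Φ(0.1802)) ≈ 0.8570

By the reflection principle for standard BM, P(τ_b ≤ t) = 2 · P(B_t ≥ b). Since B_t ~ N(0, t), P(B_t ≥ 0.61) = 1 − Φ(0.61/√t) = 1 − Φ(0.61/√11.46) = 1 − Φ(0.1802) ≈ 0.42850. Doubling: P(τ_{0.61} ≤ 11.46) ≈ 2 · 0.42850 = 0.85700 ≈ 0.8570.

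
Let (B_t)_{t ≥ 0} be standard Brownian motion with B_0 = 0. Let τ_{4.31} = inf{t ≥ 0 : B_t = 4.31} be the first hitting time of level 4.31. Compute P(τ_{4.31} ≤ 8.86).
P(τ_{4.31} ≤ 8.86) = 2(1 − Φ(4.31/√8.86)) = 2(1 − Φ(1.4480)) ≈ 0.1476

By the reflection principle for standard BM, P(τ_b ≤ t) = 2 · P(B_t ≥ b). Since B_t ~ N(0, t), P(B_t ≥ 4.31) = 1 − Φ(4.31/√t) = 1 − Φ(4.31/√8.86) = 1 − Φ(1.4480) ≈ 0.07381. Doubling: P(τ_{4.31} ≤ 8.86) ≈ 2 · 0.07381 = 0.14762 ≈ 0.1476.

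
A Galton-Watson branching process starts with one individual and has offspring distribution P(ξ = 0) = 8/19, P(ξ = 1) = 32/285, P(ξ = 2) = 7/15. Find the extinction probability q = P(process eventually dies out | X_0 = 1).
q = 120/133

The pgf is f(s) = 8/19 + 32/285·s + 7/15·s². The extinction probability q is the smallest fixed point of f in [0, 1]. Setting s = f(s):
  7/15·s² + (32/285 − 1)·s + 8/19 = 0
  7/15·s² − (8/19 + 7/15)·s + 8/19 = 0
which factors as (s − 1)·(7/15·s − 8/19) = 0, giving roots s = 1 and s = (8/19)/(7/15) = 120/133.
Mean offspring μ = 32/285 + 2·7/15 = 298/285 > 1 (supercritical), so q < 1. The extinction probability is the smaller root: q = (8/19)/(7/15) = 120/133.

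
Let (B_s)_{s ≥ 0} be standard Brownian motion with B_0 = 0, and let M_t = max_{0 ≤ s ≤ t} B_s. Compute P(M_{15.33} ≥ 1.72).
P(M_{15.33} ≥ 1.72) = 2·P(B_{15.33} ≥ 1.72) = 2(1 − Φ(1.72/√15.33)) ≈ 0.6604

By the reflection principle for Brownian motion, P(M_t ≥ a) = 2 · P(B_t ≥ a) for a ≥ 0. Since B_t ~ N(0, t), P(B_t ≥ 1.72) = 1 − Φ(1.72/√t) = 1 − Φ(1.72/√15.33) = 1 − Φ(0.4393). So
  P(M_{15.33} ≥ 1.72) = 2(1 − Φ(0.4393)) ≈ 0.6604.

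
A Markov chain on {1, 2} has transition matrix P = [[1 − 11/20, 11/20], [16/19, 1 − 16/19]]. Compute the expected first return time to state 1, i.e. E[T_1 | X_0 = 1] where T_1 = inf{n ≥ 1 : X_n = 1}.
E[T_1 | X_0 = 1] = 1/π_1 = 529/320

For an irreducible recurrent Markov chain with stationary distribution π, E[T_i | X_0 = i] = 1/π_i (Kac's formula). Here π_1 = (16/19)/(11/20 + 16/19) = (16/19)/(529/380) = 320/529, so E[T_1 | X_0 = 1] = 1/π_1 = (11/20 + 16/19)/(16/19) = (529/380)/(16/19) = 529/320.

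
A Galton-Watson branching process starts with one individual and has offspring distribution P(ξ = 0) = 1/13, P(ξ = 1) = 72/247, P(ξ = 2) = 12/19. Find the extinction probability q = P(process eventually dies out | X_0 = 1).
q = 19/156

The pgf is f(s) = 1/13 + 72/247·s + 12/19·s². The extinction probability q is the smallest fixed point of f in [0, 1]. Setting s = f(s):
  12/19·s² + (72/247 − 1)·s + 1/13 = 0
  12/19·s² − (1/13 + 12/19)·s + 1/13 = 0
which factors as (s − 1)·(12/19·s − 1/13) = 0, giving roots s = 1 and s = (1/13)/(12/19) = 19/156.
Mean offspring μ = 72/247 + 2·12/19 = 384/247 > 1 (supercritical), so q < 1. The extinction probability is the smaller root: q = (1/13)/(12/19) = 19/156.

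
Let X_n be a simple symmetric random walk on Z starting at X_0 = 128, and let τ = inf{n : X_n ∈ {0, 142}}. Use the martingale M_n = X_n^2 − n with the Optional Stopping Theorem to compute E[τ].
E[τ] = 1792

M_n = X_n^2 − n is a martingale (since E[X_{n+1}^2 | F_n] = X_n^2 + 1). By OST (τ has finite mean in a bounded region), E[M_τ] = E[M_0] = X_0^2 − 0 = 128^2 = 16384. Also E[M_τ] = E[X_τ^2] − E[τ]. The walk exits at 0 or 142, with P(hit 142 first) = 128/142, so E[X_τ^2] = 142^2 · 128/142 + 0 = 18176. Thus E[τ] = E[X_τ^2] − E[M_τ] = 18176 − 16384 = 1792 = 128(142 − 128) = 1792.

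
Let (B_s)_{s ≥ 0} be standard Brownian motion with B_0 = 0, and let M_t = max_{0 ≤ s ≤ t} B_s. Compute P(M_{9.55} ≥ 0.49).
P(M_{9.55} ≥ 0.49) = 2·P(B_{9.55} ≥ 0.49) = 2(1 − Φ(0.49/√9.55)) ≈ 0.8740

By the reflection principle for Brownian motion, P(M_t ≥ a) = 2 · P(B_t ≥ a) for a ≥ 0. Since B_t ~ N(0, t), P(B_t ≥ 0.49) = 1 − Φ(0.49/√t) = 1 − Φ(0.49/√9.55) = 1 − Φ(0.1586). So
  P(M_{9.55} ≥ 0.49) = 2(1 − Φ(0.1586)) ≈ 0.8740.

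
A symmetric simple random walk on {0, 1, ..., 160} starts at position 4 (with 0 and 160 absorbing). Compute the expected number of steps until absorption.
E[τ | X_0 = 4] = 624

Let v_k = E[τ | X_0 = k]. Boundary: v_0 = v_160 = 0. Recurrence: v_k = 1 + (v_{k-1} + v_{k+1})/2 for 1 ≤ k ≤ 159. The particular solution to v_k − (v_{k-1} + v_{k+1})/2 = 1 is v_k = −k^2. Adding homogeneous solution A + B k and matching boundaries gives v_k = k (160 − k). Substituting k = 4: v_4 = 4 · 156 = 624.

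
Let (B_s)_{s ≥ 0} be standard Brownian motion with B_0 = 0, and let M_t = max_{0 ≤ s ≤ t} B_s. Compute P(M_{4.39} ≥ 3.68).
P(M_{4.39} ≥ 3.68) = 2·P(B_{4.39} ≥ 3.68) = 2(1 − Φ(3.68/√4.39)) ≈ 0.0790

By the reflection principle for Brownian motion, P(M_t ≥ a) = 2 · P(B_t ≥ a) for a ≥ 0. Since B_t ~ N(0, t), P(B_t ≥ 3.68) = 1 − Φ(3.68/√t) = 1 − Φ(3.68/√4.39) = 1 − Φ(1.7564). So
  P(M_{4.39} ≥ 3.68) = 2(1 − Φ(1.7564)) ≈ 0.0790.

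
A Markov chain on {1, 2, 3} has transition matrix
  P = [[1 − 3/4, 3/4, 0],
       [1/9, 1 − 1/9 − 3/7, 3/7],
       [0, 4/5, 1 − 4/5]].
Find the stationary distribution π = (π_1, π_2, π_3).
π = (112/1273, 756/1273, 405/1273)

This is a birth-death chain on three states, which satisfies detailed balance: π_1 · P_{12} = π_2 · P_{21} and π_2 · P_{23} = π_3 · P_{32}.
From π_1 · 3/4 = π_2 · 1/9: π_2/π_1 = (3/4)/(1/9) = 27/4.
From π_2 · 3/7 = π_3 · 4/5: π_3/π_2 = (3/7)/(4/5) = 15/28.
Take π_1 proportional to 1; then unnormalized π = (1, 27/4, 405/112). Normalize by dividing by the sum 1273/112:
  π = (112/1273, 756/1273, 405/1273).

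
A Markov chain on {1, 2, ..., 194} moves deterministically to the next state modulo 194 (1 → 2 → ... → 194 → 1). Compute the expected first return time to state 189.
E[T_189 | X_0 = 189] = 194

The chain cycles deterministically, so starting at state 189 it returns in exactly 194 steps. Equivalently, the stationary distribution is uniform π_j = 1/194 for every state j, so by Kac's formula E[T_189] = 1/π_189 = 194.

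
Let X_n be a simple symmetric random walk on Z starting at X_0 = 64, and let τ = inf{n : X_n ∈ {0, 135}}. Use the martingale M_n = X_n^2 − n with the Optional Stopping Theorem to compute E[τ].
E[τ] = 4544

M_n = X_n^2 − n is a martingale (since E[X_{n+1}^2 | F_n] = X_n^2 + 1). By OST (τ has finite mean in a bounded region), E[M_τ] = E[M_0] = X_0^2 − 0 = 64^2 = 4096. Also E[M_τ] = E[X_τ^2] − E[τ]. The walk exits at 0 or 135, with P(hit 135 first) = 64/135, so E[X_τ^2] = 135^2 · 64/135 + 0 = 8640. Thus E[τ] = E[X_τ^2] − E[M_τ] = 8640 − 4096 = 4544 = 64(135 − 64) = 4544.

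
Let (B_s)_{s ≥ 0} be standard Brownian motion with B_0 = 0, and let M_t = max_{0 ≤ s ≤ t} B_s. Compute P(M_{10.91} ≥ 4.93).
P(M_{10.91} ≥ 4.93) = 2·P(B_{10.91} ≥ 4.93) = 2(1 − Φ(4.93/√10.91)) ≈ 0.1355

By the reflection principle for Brownian motion, P(M_t ≥ a) = 2 · P(B_t ≥ a) for a ≥ 0. Since B_t ~ N(0, t), P(B_t ≥ 4.93) = 1 − Φ(4.93/√t) = 1 − Φ(4.93/√10.91) = 1 − Φ(1.4926). So
  P(M_{10.91} ≥ 4.93) = 2(1 − Φ(1.4926)) ≈ 0.1355.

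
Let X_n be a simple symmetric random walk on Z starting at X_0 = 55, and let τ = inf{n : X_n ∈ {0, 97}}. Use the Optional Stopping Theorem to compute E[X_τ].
E[X_τ] = 55

X_n is a martingale and τ is a bounded-mean stopping time (indeed τ is finite a.s. with bounded expectation since the walk is in a bounded region). By the OST, E[X_τ] = E[X_0] = 55. Equivalently: E[X_τ] = 97 · P(hit 97 first) + 0 · P(hit 0 first) = 97 · (55/97) = 55.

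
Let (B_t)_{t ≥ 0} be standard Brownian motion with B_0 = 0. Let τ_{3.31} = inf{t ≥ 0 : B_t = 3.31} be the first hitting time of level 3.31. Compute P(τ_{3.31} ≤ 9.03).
P(τ_{3.31} ≤ 9.03) = 2(1 − Φ(3.31/√9.03)) = 2(1 − Φ(1.1015)) ≈ 0.2707

By the reflection principle for standard BM, P(τ_b ≤ t) = 2 · P(B_t ≥ b). Since B_t ~ N(0, t), P(B_t ≥ 3.31) = 1 − Φ(3.31/√t) = 1 − Φ(3.31/√9.03) = 1 − Φ(1.1015) ≈ 0.13534. Doubling: P(τ_{3.31} ≤ 9.03) ≈ 2 · 0.13534 = 0.27068 ≈ 0.2707.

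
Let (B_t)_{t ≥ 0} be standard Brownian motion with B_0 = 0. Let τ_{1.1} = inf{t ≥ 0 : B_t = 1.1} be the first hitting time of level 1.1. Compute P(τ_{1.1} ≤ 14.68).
P(τ_{1.1} ≤ 14.68) = 2(1 − Φ(1.1/√14.68)) = 2(1 − Φ(0.2871)) ≈ 0.7740

By the reflection principle for standard BM, P(τ_b ≤ t) = 2 · P(B_t ≥ b). Since B_t ~ N(0, t), P(B_t ≥ 1.1) = 1 − Φ(1.1/√t) = 1 − Φ(1.1/√14.68) = 1 − Φ(0.2871) ≈ 0.38702. Doubling: P(τ_{1.1} ≤ 14.68) ≈ 2 · 0.38702 = 0.77404 ≈ 0.7740.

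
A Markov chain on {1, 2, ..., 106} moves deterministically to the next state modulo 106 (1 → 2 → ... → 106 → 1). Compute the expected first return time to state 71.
E[T_71 | X_0 = 71] = 106

The chain cycles deterministically, so starting at state 71 it returns in exactly 106 steps. Equivalently, the stationary distribution is uniform π_j = 1/106 for every state j, so by Kac's formula E[T_71] = 1/π_71 = 106.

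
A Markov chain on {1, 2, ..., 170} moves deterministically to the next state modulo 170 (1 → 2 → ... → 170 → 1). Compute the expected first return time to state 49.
E[T_49 | X_0 = 49] = 170

The chain cycles deterministically, so starting at state 49 it returns in exactly 170 steps. Equivalently, the stationary distribution is uniform π_j = 1/170 for every state j, so by Kac's formula E[T_49] = 1/π_49 = 170.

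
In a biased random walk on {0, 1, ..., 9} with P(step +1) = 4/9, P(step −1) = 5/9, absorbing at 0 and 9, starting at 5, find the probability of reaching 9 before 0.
P(hit 9 before 0) = (1 − (5/4)^5) / (1 − (5/4)^9) = 537856/1690981

Let u_k denote P(reach 9 before 0 | start at k). Boundary: u_0 = 0, u_9 = 1. Recurrence: u_k = 4/9·u_{k+1} + 5/9·u_{k-1} for 1 ≤ k ≤ 8. Try u_k = A + B·r^k with r = q/p = (5/9)/(4/9) = 5/4. Substitution satisfies the recurrence; boundary conditions give:
  u_k = (1 − r^k) / (1 − r^N) = (1 − (5/4)^5) / (1 − (5/4)^9) = 537856/1690981.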